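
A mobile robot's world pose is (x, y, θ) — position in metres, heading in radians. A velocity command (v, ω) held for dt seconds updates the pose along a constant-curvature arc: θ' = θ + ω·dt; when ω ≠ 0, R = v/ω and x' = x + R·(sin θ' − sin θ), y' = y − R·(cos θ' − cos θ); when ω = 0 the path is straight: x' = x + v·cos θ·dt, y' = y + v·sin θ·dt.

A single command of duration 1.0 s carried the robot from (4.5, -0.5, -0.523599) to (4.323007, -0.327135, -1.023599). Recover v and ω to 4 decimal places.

Δθ = -1.023599 − -0.523599 = -0.500000
ω = Δθ/dt = -0.500000/1.0 = -0.5000
R = Δx/(sin θ' − sin θ) = 0.5000
v = R·ω = 0.5000·-0.5000 = -0.2500

v = -0.2500, ω = -0.5000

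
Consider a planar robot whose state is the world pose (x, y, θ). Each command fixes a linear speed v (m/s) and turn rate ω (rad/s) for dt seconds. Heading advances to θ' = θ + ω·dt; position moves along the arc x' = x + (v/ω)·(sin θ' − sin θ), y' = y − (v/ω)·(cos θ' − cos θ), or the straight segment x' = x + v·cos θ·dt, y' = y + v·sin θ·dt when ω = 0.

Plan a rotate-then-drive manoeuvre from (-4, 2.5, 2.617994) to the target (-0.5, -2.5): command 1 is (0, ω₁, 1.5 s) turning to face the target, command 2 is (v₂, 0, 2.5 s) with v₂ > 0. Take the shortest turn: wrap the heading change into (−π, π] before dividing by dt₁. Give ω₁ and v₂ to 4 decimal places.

ω₁ = 1.8034, v₂ = 2.4413

heading to target = atan2(-2.5−2.5, -0.5−-4) = -0.9601
Δθ = wrap(-0.9601 − 2.6180) = 2.7051; ω₁ = Δθ/dt₁ = 1.8034
distance = √((-0.5−-4)² + (-2.5−2.5)²) = 6.1033; v₂ = distance/dt₂ = 2.4413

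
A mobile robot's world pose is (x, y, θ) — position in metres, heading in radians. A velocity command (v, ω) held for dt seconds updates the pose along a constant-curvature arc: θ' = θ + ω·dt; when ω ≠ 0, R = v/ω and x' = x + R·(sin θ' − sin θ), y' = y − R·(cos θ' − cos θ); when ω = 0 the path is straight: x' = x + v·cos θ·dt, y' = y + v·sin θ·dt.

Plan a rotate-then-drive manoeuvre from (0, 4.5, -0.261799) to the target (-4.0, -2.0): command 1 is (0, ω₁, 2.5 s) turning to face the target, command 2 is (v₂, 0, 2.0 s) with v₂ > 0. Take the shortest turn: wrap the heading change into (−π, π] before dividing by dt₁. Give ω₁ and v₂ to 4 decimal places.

ω₁ = -0.7443, v₂ = 3.8161

heading to target = atan2(-2−4.5, -4−0) = -2.1225
Δθ = wrap(-2.1225 − -0.2618) = -1.8607; ω₁ = Δθ/dt₁ = -0.7443
distance = √((-4−0)² + (-2−4.5)²) = 7.6322; v₂ = distance/dt₂ = 3.8161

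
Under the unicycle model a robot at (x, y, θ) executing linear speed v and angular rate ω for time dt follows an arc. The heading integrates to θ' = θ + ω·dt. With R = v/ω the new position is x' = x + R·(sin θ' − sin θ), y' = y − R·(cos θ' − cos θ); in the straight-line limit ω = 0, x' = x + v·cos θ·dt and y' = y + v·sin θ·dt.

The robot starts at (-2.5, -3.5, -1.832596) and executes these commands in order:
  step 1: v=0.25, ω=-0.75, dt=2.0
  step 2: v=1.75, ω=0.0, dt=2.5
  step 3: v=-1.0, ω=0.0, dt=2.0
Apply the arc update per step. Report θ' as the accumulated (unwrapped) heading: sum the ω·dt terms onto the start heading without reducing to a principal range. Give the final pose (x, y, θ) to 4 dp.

(-5.2171, -3.2901, -3.3326)

step 1: θ'=-3.3326 (R=-0.3333) → pose (-2.8853, -3.7410, -3.3326)
step 2: θ'=-3.3326 (straight) → pose (-7.1807, -2.9104, -3.3326)
step 3: θ'=-3.3326 (straight) → pose (-5.2171, -3.2901, -3.3326)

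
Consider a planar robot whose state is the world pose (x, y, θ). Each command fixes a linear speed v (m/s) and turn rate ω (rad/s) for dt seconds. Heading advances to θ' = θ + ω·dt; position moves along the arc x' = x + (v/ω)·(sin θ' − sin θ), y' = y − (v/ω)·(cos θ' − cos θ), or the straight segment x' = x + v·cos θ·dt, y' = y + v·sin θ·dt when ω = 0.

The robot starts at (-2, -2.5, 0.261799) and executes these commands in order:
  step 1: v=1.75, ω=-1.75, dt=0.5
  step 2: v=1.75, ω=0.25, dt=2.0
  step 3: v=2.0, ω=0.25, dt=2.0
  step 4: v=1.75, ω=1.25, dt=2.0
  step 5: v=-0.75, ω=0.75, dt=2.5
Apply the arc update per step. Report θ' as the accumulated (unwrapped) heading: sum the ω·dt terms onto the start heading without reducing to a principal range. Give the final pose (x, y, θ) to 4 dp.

step 1: θ'=-0.6132 (R=-1.0000) → pose (-1.1657, -2.6481, -0.6132)
step 2: θ'=-0.1132 (R=7.0000) → pose (2.0720, -3.8786, -0.1132)
step 3: θ'=0.3868 (R=8.0000) → pose (5.9935, -3.3388, 0.3868)
step 4: θ'=2.8868 (R=1.4000) → pose (5.8182, -0.6874, 2.8868)
step 5: θ'=4.7618 (R=-1.0000) → pose (7.0691, 0.3297, 4.7618)

(7.0691, 0.3297, 4.7618)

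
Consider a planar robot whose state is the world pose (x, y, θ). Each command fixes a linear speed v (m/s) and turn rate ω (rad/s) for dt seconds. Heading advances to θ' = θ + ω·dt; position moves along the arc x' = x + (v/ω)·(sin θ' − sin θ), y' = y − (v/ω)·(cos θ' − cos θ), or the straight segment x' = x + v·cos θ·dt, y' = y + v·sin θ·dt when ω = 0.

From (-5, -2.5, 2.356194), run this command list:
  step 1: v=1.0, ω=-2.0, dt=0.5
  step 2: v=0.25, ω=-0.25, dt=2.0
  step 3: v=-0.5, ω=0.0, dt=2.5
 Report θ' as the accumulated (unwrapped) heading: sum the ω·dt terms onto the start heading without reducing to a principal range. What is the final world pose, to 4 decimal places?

step 1: θ'=1.3562 (R=-0.5000) → pose (-5.1350, -2.0400, 1.3562)
step 2: θ'=0.8562 (R=-1.0000) → pose (-4.9133, -1.5976, 0.8562)
step 3: θ'=0.8562 (straight) → pose (-5.7324, -2.5418, 0.8562)

(-5.7324, -2.5418, 0.8562)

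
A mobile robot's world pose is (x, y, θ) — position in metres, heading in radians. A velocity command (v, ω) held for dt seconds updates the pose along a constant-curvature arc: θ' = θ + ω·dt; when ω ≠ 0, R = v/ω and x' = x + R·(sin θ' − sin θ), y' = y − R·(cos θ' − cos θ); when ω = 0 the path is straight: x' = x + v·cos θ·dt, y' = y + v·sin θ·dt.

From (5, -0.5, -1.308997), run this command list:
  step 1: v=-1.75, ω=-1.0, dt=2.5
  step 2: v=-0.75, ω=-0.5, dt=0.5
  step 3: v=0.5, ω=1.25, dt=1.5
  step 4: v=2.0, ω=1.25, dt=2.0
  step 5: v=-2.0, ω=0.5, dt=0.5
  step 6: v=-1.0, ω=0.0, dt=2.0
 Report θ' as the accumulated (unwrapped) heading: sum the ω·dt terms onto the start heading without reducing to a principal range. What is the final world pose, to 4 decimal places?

(6.6071, -2.8917, 0.5660)

step 1: θ'=-3.8090 (R=1.7500) → pose (7.7735, 1.3274, -3.8090)
step 2: θ'=-4.0590 (R=1.5000) → pose (8.0361, 1.0611, -4.0590)
step 3: θ'=-2.1840 (R=0.4000) → pose (7.3914, 1.0482, -2.1840)
step 4: θ'=0.3160 (R=1.6000) → pose (9.1971, -1.3934, 0.3160)
step 5: θ'=0.5660 (R=-4.0000) → pose (8.2952, -1.8191, 0.5660)
step 6: θ'=0.5660 (straight) → pose (6.6071, -2.8917, 0.5660)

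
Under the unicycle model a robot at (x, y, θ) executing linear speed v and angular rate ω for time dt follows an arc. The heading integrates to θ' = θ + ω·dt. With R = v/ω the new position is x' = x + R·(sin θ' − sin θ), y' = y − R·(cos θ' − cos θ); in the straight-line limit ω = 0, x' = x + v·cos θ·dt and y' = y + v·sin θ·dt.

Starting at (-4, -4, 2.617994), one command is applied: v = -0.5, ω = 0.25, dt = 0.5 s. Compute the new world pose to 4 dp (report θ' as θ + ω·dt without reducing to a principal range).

(-3.7763, -4.1112, 2.7430)

θ' = 2.6180 + 0.25·0.5 = 2.7430
R = v/ω = -0.5/0.25 = -2.0000
x' = -4 + -2.0000·(sin 2.7430 − sin 2.6180) = -3.7763
y' = -4 − -2.0000·(cos 2.7430 − cos 2.6180) = -4.1112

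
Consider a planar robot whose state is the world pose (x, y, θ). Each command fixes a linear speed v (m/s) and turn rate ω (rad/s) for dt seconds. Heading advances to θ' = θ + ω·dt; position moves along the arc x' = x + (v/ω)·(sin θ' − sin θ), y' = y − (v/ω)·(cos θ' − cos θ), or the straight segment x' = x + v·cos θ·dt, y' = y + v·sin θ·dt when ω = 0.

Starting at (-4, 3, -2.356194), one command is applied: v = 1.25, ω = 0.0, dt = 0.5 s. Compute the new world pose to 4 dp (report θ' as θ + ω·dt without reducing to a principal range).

(-4.4419, 2.5581, -2.3562)

θ' = -2.3562 + 0.0·0.5 = -2.3562
ω = 0 → straight: x' = -4 + 1.25·cos(-2.3562)·0.5 = -4.4419
y' = 3 + 1.25·sin(-2.3562)·0.5 = 2.5581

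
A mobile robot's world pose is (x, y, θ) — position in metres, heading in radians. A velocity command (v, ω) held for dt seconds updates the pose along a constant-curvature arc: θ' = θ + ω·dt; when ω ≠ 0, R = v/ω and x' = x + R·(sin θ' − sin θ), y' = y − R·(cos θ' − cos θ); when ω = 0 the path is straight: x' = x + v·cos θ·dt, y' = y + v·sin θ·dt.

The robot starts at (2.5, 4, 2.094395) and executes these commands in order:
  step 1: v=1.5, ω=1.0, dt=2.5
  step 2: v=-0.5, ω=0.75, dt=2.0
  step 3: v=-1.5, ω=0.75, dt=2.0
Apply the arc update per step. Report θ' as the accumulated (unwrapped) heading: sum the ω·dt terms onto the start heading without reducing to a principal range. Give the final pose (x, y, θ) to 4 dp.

(-3.1339, 2.7088, 7.5944)

step 1: θ'=4.5944 (R=1.5000) → pose (-0.2886, 3.4266, 4.5944)
step 2: θ'=6.0944 (R=-0.6667) → pose (-0.8255, 4.1599, 6.0944)
step 3: θ'=7.5944 (R=-2.0000) → pose (-3.1339, 2.7088, 7.5944)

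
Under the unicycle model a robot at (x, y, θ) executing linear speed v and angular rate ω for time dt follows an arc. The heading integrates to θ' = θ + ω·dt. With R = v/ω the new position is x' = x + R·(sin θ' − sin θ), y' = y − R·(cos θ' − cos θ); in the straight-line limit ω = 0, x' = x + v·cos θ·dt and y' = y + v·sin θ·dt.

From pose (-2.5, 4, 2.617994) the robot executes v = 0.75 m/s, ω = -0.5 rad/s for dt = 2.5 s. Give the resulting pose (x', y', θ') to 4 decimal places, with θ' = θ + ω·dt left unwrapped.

θ' = 2.6180 + -0.5·2.5 = 1.3680
R = v/ω = 0.75/-0.5 = -1.5000
x' = -2.5 + -1.5000·(sin 1.3680 − sin 2.6180) = -3.2193
y' = 4 − -1.5000·(cos 1.3680 − cos 2.6180) = 5.6012

(-3.2193, 5.6012, 1.3680)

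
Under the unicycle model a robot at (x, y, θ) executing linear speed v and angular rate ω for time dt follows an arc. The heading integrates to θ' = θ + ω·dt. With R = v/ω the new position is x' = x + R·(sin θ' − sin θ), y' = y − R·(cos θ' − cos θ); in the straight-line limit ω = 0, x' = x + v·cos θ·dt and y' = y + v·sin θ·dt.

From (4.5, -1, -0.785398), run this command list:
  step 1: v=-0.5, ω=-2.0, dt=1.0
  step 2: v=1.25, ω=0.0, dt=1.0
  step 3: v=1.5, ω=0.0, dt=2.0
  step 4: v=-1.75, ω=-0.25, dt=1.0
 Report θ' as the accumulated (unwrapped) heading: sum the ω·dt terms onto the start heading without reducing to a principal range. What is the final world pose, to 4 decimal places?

(2.3054, -1.6710, -3.0354)

step 1: θ'=-2.7854 (R=0.2500) → pose (4.5896, -0.5889, -2.7854)
step 2: θ'=-2.7854 (straight) → pose (3.4181, -1.0248, -2.7854)
step 3: θ'=-2.7854 (straight) → pose (0.6064, -2.0709, -2.7854)
step 4: θ'=-3.0354 (R=7.0000) → pose (2.3054, -1.6710, -3.0354)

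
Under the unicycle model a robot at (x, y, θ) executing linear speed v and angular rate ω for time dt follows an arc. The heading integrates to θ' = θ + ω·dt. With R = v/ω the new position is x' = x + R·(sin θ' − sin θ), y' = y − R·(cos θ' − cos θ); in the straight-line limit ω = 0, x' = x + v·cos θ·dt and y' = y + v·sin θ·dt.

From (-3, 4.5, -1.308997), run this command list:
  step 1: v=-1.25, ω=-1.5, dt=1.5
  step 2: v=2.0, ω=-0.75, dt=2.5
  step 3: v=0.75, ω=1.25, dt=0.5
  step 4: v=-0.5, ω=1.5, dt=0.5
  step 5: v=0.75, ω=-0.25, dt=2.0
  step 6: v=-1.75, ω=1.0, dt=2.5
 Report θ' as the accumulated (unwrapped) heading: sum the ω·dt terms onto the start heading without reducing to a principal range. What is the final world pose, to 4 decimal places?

(0.1280, 10.5923, -2.0590)

step 1: θ'=-3.5590 (R=0.8333) → pose (-1.8572, 5.4775, -3.5590)
step 2: θ'=-5.4340 (R=-2.6667) → pose (-2.7782, 9.6768, -5.4340)
step 3: θ'=-4.8090 (R=0.6000) → pose (-2.6314, 10.0152, -4.8090)
step 4: θ'=-4.0590 (R=-0.3333) → pose (-2.5643, 9.7805, -4.0590)
step 5: θ'=-4.5590 (R=-3.0000) → pose (-3.1470, 11.1457, -4.5590)
step 6: θ'=-2.0590 (R=-1.7500) → pose (0.1280, 10.5923, -2.0590)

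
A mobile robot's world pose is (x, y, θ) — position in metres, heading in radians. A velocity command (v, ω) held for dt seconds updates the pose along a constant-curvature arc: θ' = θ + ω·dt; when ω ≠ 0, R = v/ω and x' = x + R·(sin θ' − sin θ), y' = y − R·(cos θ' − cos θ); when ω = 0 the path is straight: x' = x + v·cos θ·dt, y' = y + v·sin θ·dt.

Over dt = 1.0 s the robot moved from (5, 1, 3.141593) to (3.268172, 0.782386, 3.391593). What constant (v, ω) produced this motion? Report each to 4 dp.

v = 1.7500, ω = 0.2500

Δθ = 3.391593 − 3.141593 = 0.250000
ω = Δθ/dt = 0.250000/1.0 = 0.2500
R = Δx/(sin θ' − sin θ) = 7.0000
v = R·ω = 7.0000·0.2500 = 1.7500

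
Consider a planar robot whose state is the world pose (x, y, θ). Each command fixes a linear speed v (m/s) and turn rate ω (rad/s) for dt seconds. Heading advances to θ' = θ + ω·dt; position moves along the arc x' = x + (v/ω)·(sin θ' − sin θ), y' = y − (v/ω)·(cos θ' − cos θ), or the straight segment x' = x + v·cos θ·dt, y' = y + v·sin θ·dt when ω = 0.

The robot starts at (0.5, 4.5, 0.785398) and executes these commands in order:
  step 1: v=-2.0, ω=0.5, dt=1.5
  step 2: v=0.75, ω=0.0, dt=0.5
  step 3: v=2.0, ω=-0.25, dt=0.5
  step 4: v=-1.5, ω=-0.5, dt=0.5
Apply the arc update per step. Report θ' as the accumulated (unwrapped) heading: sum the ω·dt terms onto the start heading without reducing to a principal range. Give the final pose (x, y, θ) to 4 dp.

step 1: θ'=1.5354 (R=-4.0000) → pose (-0.6691, 1.8131, 1.5354)
step 2: θ'=1.5354 (straight) → pose (-0.6558, 2.1879, 1.5354)
step 3: θ'=1.4104 (R=-8.0000) → pose (-0.5581, 3.1825, 1.4104)
step 4: θ'=1.1604 (R=3.0000) → pose (-0.7687, 2.4647, 1.1604)

(-0.7687, 2.4647, 1.1604)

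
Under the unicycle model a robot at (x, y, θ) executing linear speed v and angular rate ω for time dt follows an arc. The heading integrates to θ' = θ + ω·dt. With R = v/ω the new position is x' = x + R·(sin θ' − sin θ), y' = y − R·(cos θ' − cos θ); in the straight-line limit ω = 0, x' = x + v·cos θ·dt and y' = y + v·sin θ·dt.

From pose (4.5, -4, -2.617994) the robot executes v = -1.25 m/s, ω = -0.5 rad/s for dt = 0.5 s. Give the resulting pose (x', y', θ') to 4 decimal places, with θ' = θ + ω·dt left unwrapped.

(5.0745, -3.7581, -2.8680)

θ' = -2.6180 + -0.5·0.5 = -2.8680
R = v/ω = -1.25/-0.5 = 2.5000
x' = 4.5 + 2.5000·(sin -2.8680 − sin -2.6180) = 5.0745
y' = -4 − 2.5000·(cos -2.8680 − cos -2.6180) = -3.7581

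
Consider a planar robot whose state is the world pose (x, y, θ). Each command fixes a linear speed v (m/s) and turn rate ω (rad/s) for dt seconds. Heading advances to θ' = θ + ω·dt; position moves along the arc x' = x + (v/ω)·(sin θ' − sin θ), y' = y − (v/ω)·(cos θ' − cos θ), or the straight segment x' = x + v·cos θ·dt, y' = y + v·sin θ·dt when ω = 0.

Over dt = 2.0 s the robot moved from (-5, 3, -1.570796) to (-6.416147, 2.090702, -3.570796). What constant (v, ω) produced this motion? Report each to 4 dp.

Δθ = -3.570796 − -1.570796 = -2.000000
ω = Δθ/dt = -2.000000/2.0 = -1.0000
R = Δx/(sin θ' − sin θ) = -1.0000
v = R·ω = -1.0000·-1.0000 = 1.0000

v = 1.0000, ω = -1.0000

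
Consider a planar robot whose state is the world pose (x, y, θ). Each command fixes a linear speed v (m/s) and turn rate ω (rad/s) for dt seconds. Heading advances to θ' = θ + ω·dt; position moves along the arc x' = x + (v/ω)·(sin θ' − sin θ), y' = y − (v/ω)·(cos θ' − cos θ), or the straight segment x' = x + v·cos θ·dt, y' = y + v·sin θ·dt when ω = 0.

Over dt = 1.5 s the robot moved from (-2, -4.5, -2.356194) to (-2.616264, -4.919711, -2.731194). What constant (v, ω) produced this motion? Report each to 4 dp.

Δθ = -2.731194 − -2.356194 = -0.375000
ω = Δθ/dt = -0.375000/1.5 = -0.2500
R = Δx/(sin θ' − sin θ) = -2.0000
v = R·ω = -2.0000·-0.2500 = 0.5000

v = 0.5000, ω = -0.2500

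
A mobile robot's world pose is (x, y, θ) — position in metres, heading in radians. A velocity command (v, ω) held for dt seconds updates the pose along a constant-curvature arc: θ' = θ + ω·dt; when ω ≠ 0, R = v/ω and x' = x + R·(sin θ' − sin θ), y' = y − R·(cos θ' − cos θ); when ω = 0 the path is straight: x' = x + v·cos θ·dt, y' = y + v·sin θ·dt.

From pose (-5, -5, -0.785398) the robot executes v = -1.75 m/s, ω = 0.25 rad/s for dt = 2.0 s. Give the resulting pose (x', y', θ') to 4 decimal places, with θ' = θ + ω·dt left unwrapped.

(-7.9790, -3.2329, -0.2854)

θ' = -0.7854 + 0.25·2.0 = -0.2854
R = v/ω = -1.75/0.25 = -7.0000
x' = -5 + -7.0000·(sin -0.2854 − sin -0.7854) = -7.9790
y' = -5 − -7.0000·(cos -0.2854 − cos -0.7854) = -3.2329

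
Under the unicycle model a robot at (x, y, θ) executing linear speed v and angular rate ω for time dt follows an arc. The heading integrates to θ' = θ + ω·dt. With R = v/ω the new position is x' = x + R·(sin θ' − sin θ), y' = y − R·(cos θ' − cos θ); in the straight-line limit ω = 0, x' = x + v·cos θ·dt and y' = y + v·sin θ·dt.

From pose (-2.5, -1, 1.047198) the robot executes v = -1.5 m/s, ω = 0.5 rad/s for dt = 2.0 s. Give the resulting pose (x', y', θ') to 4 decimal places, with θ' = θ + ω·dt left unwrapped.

(-2.5679, -3.8758, 2.0472)

θ' = 1.0472 + 0.5·2.0 = 2.0472
R = v/ω = -1.5/0.5 = -3.0000
x' = -2.5 + -3.0000·(sin 2.0472 − sin 1.0472) = -2.5679
y' = -1 − -3.0000·(cos 2.0472 − cos 1.0472) = -3.8758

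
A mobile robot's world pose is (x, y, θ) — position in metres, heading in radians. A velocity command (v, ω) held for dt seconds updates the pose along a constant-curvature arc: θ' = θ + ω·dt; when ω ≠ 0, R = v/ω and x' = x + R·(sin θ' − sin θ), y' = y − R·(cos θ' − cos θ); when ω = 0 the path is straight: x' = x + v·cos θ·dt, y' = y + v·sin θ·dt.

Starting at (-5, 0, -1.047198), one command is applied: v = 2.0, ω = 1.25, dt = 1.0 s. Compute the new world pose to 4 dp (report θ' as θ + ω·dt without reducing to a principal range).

θ' = -1.0472 + 1.25·1.0 = 0.2028
R = v/ω = 2.0/1.25 = 1.6000
x' = -5 + 1.6000·(sin 0.2028 − sin -1.0472) = -3.2921
y' = 0 − 1.6000·(cos 0.2028 − cos -1.0472) = -0.7672

(-3.2921, -0.7672, 0.2028)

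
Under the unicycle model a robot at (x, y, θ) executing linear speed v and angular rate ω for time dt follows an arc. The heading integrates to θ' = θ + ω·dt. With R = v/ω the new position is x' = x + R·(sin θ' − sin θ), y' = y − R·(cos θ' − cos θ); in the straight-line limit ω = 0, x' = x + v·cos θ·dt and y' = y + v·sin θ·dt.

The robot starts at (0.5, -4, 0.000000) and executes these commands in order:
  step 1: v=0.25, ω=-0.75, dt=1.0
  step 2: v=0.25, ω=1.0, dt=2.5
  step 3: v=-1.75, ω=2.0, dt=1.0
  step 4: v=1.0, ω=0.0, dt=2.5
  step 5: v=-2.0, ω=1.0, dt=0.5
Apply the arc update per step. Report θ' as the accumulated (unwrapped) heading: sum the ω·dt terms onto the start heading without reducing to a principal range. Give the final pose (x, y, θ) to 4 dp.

step 1: θ'=-0.7500 (R=-0.3333) → pose (0.7272, -4.0894, -0.7500)
step 2: θ'=1.7500 (R=0.2500) → pose (1.1436, -3.8620, 1.7500)
step 3: θ'=3.7500 (R=-0.8750) → pose (2.5047, -4.4240, 3.7500)
step 4: θ'=3.7500 (straight) → pose (0.4533, -5.8529, 3.7500)
step 5: θ'=4.2500 (R=-2.0000) → pose (1.1002, -5.1039, 4.2500)

(1.1002, -5.1039, 4.2500)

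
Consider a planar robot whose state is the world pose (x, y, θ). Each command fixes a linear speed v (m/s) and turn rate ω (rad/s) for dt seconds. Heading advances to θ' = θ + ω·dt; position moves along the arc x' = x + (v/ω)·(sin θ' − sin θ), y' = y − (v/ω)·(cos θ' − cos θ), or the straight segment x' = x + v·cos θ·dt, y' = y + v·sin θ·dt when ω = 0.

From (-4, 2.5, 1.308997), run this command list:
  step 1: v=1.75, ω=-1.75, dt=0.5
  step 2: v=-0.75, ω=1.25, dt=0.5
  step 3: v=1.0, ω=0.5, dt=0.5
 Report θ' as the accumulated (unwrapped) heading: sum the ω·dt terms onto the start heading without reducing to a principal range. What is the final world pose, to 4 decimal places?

(-3.5373, 3.3598, 1.3090)

step 1: θ'=0.4340 (R=-1.0000) → pose (-3.4546, 3.1485, 0.4340)
step 2: θ'=1.0590 (R=-0.6000) → pose (-3.7254, 2.8979, 1.0590)
step 3: θ'=1.3090 (R=2.0000) → pose (-3.5373, 3.3598, 1.3090)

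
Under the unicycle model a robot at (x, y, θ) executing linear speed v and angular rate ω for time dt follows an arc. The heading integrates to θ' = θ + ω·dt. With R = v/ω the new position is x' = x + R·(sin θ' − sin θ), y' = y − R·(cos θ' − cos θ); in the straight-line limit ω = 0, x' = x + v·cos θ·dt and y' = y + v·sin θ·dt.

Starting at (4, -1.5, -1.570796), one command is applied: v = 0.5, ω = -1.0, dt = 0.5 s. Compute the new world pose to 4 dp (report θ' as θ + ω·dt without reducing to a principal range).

(3.9388, -1.7397, -2.0708)

θ' = -1.5708 + -1.0·0.5 = -2.0708
R = v/ω = 0.5/-1.0 = -0.5000
x' = 4 + -0.5000·(sin -2.0708 − sin -1.5708) = 3.9388
y' = -1.5 − -0.5000·(cos -2.0708 − cos -1.5708) = -1.7397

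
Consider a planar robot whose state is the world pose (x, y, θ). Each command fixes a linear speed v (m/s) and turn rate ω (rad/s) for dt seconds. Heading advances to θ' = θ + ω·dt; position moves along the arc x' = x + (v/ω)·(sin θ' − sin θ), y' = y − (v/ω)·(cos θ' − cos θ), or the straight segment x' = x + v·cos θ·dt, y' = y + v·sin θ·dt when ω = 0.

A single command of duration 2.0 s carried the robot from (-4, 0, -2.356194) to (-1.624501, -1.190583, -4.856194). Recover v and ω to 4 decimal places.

v = -1.7500, ω = -1.2500

Δθ = -4.856194 − -2.356194 = -2.500000
ω = Δθ/dt = -2.500000/2.0 = -1.2500
R = Δx/(sin θ' − sin θ) = 1.4000
v = R·ω = 1.4000·-1.2500 = -1.7500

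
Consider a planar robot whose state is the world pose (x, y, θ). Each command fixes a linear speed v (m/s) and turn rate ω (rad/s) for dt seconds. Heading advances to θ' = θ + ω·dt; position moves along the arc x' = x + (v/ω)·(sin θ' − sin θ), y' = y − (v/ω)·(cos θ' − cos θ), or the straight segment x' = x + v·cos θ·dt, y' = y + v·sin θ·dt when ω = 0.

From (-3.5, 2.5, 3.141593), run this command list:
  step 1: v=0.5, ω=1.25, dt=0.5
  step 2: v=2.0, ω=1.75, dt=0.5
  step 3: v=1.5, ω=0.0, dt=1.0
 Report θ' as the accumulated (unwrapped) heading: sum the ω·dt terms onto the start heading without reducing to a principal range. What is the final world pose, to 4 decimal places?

step 1: θ'=3.7666 (R=0.4000) → pose (-3.7340, 2.4244, 3.7666)
step 2: θ'=4.6416 (R=1.1429) → pose (-4.2054, 1.5784, 4.6416)
step 3: θ'=4.6416 (straight) → pose (-4.3115, 0.0822, 4.6416)

(-4.3115, 0.0822, 4.6416)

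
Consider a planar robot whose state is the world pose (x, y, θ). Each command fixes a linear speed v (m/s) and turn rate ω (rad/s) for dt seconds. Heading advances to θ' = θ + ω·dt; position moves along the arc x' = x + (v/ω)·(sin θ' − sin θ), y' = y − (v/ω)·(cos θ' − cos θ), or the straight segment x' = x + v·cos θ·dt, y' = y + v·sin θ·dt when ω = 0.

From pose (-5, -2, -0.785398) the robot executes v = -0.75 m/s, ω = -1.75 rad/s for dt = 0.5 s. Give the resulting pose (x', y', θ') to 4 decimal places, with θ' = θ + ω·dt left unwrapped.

θ' = -0.7854 + -1.75·0.5 = -1.6604
R = v/ω = -0.75/-1.75 = 0.4286
x' = -5 + 0.4286·(sin -1.6604 − sin -0.7854) = -5.1238
y' = -2 − 0.4286·(cos -1.6604 − cos -0.7854) = -1.6586

(-5.1238, -1.6586, -1.6604)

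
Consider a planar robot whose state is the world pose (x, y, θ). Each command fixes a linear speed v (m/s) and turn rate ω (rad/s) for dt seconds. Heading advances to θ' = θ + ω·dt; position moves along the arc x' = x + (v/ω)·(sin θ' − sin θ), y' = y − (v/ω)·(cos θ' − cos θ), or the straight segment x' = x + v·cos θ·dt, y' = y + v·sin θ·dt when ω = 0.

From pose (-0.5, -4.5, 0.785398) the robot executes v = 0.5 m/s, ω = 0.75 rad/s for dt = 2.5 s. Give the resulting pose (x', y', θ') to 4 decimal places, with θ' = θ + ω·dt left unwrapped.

(-0.6628, -3.4376, 2.6604)

θ' = 0.7854 + 0.75·2.5 = 2.6604
R = v/ω = 0.5/0.75 = 0.6667
x' = -0.5 + 0.6667·(sin 2.6604 − sin 0.7854) = -0.6628
y' = -4.5 − 0.6667·(cos 2.6604 − cos 0.7854) = -3.4376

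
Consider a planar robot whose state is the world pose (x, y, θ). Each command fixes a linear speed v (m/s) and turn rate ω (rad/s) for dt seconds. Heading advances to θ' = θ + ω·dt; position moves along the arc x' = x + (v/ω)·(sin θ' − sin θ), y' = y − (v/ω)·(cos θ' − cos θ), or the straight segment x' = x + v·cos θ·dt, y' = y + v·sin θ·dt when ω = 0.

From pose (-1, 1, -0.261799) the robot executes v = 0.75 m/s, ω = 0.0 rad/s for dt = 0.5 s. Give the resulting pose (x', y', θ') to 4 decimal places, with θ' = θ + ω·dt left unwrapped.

θ' = -0.2618 + 0.0·0.5 = -0.2618
ω = 0 → straight: x' = -1 + 0.75·cos(-0.2618)·0.5 = -0.6378
y' = 1 + 0.75·sin(-0.2618)·0.5 = 0.9029

(-0.6378, 0.9029, -0.2618)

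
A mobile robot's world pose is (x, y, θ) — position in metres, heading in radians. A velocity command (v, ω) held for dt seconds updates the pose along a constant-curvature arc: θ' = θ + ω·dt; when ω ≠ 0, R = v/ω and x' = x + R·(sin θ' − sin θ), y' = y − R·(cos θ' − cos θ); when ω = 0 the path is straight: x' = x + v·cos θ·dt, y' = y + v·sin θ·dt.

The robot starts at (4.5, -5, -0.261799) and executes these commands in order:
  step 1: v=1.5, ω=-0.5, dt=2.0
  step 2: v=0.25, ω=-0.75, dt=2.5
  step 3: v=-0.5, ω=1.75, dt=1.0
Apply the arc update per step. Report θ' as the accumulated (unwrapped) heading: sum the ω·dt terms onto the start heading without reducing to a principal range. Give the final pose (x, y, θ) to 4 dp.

step 1: θ'=-1.2618 (R=-3.0000) → pose (6.5815, -6.9855, -1.2618)
step 2: θ'=-3.1368 (R=-0.3333) → pose (6.2655, -7.4202, -3.1368)
step 3: θ'=-1.3868 (R=-0.2857) → pose (6.5450, -7.0822, -1.3868)

(6.5450, -7.0822, -1.3868)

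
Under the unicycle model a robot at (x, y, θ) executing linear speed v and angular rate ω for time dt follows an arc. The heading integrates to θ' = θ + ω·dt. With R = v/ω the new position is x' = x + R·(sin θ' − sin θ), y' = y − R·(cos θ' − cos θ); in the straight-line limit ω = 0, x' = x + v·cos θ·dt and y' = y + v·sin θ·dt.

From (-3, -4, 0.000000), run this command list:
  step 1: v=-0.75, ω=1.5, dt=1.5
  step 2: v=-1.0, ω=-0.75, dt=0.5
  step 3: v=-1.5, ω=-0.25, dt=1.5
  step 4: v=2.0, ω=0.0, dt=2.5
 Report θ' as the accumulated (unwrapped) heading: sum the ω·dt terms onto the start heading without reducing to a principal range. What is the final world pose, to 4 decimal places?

(-2.5402, -2.4864, 1.5000)

step 1: θ'=2.2500 (R=-0.5000) → pose (-3.3890, -4.8141, 2.2500)
step 2: θ'=1.8750 (R=1.3333) → pose (-3.1544, -5.2523, 1.8750)
step 3: θ'=1.5000 (R=6.0000) → pose (-2.8939, -7.4739, 1.5000)
step 4: θ'=1.5000 (straight) → pose (-2.5402, -2.4864, 1.5000)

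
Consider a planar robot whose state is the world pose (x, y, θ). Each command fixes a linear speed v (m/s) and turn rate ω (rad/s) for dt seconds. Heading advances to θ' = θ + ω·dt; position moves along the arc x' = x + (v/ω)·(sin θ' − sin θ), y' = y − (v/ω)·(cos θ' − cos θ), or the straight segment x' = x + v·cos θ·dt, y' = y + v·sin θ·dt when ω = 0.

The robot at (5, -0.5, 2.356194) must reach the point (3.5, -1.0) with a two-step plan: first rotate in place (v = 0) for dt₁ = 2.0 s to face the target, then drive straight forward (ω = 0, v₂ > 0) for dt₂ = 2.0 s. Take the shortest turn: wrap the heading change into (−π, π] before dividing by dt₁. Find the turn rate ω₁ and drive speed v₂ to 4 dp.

ω₁ = 0.5536, v₂ = 0.7906

heading to target = atan2(-1−-0.5, 3.5−5) = -2.8198
Δθ = wrap(-2.8198 − 2.3562) = 1.1071; ω₁ = Δθ/dt₁ = 0.5536
distance = √((3.5−5)² + (-1−-0.5)²) = 1.5811; v₂ = distance/dt₂ = 0.7906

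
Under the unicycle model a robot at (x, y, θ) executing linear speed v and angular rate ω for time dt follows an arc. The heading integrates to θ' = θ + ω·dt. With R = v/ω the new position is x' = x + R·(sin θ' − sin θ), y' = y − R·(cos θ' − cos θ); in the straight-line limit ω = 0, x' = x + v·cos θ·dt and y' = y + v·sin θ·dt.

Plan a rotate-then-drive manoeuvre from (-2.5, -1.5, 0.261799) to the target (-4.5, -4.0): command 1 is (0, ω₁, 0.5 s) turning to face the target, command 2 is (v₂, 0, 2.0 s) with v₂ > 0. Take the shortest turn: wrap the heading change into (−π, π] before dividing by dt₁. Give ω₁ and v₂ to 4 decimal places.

ω₁ = -5.0147, v₂ = 1.6008

heading to target = atan2(-4−-1.5, -4.5−-2.5) = -2.2455
Δθ = wrap(-2.2455 − 0.2618) = -2.5073; ω₁ = Δθ/dt₁ = -5.0147
distance = √((-4.5−-2.5)² + (-4−-1.5)²) = 3.2016; v₂ = distance/dt₂ = 1.6008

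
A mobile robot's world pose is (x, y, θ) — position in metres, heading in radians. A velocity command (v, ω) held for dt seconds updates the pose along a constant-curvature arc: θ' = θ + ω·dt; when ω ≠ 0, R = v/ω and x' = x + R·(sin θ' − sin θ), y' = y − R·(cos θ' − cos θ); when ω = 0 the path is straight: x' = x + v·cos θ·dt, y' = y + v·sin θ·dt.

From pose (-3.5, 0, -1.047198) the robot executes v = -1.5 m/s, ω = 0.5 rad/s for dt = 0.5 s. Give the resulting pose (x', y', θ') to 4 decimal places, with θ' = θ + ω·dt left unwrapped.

θ' = -1.0472 + 0.5·0.5 = -0.7972
R = v/ω = -1.5/0.5 = -3.0000
x' = -3.5 + -3.0000·(sin -0.7972 − sin -1.0472) = -3.9519
y' = 0 − -3.0000·(cos -0.7972 − cos -1.0472) = 0.5961

(-3.9519, 0.5961, -0.7972)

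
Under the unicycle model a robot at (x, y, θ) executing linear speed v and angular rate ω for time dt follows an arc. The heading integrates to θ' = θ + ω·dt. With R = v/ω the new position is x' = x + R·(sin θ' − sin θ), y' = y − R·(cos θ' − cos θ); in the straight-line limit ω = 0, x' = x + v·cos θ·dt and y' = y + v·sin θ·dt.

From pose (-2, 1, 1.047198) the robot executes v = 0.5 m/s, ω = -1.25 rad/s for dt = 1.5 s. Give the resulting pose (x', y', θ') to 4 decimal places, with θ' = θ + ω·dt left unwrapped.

θ' = 1.0472 + -1.25·1.5 = -0.8278
R = v/ω = 0.5/-1.25 = -0.4000
x' = -2 + -0.4000·(sin -0.8278 − sin 1.0472) = -1.3590
y' = 1 − -0.4000·(cos -0.8278 − cos 1.0472) = 1.0706

(-1.3590, 1.0706, -0.8278)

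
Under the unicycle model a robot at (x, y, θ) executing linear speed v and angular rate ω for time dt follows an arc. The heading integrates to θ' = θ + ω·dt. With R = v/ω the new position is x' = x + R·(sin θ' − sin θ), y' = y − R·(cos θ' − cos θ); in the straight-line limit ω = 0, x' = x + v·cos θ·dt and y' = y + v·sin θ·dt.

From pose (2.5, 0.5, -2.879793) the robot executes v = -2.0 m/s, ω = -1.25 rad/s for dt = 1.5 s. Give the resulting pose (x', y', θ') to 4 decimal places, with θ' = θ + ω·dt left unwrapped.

(4.5127, -1.1133, -4.7548)

θ' = -2.8798 + -1.25·1.5 = -4.7548
R = v/ω = -2.0/-1.25 = 1.6000
x' = 2.5 + 1.6000·(sin -4.7548 − sin -2.8798) = 4.5127
y' = 0.5 − 1.6000·(cos -4.7548 − cos -2.8798) = -1.1133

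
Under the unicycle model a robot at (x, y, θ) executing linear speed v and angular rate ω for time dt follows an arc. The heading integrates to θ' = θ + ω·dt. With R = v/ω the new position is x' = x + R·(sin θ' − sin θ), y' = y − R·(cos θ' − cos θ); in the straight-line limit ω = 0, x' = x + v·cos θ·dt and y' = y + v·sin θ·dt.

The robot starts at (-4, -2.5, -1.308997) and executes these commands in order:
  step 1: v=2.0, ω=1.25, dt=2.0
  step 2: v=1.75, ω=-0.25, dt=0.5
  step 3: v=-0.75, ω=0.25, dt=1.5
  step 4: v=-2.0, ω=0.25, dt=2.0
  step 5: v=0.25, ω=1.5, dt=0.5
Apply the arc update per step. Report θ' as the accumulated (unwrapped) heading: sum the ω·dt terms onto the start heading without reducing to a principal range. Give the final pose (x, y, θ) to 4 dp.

(-0.5513, -6.7915, 2.6910)

step 1: θ'=1.1910 (R=1.6000) → pose (-0.9685, -2.6791, 1.1910)
step 2: θ'=1.0660 (R=-7.0000) → pose (-0.5943, -1.8888, 1.0660)
step 3: θ'=1.4410 (R=-3.0000) → pose (-0.9432, -2.9514, 1.4410)
step 4: θ'=1.9410 (R=-8.0000) → pose (-0.4685, -6.8813, 1.9410)
step 5: θ'=2.6910 (R=0.1667) → pose (-0.5513, -6.7915, 2.6910)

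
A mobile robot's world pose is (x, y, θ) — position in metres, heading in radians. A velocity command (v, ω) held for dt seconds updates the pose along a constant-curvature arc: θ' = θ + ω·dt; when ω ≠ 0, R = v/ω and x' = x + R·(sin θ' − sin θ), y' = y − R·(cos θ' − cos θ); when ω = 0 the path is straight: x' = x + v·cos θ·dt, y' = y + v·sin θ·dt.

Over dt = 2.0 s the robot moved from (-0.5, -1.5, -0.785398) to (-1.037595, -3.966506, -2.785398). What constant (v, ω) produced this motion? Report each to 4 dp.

Δθ = -2.785398 − -0.785398 = -2.000000
ω = Δθ/dt = -2.000000/2.0 = -1.0000
R = −Δy/(cos θ' − cos θ) = -1.5000
v = R·ω = -1.5000·-1.0000 = 1.5000

v = 1.5000, ω = -1.0000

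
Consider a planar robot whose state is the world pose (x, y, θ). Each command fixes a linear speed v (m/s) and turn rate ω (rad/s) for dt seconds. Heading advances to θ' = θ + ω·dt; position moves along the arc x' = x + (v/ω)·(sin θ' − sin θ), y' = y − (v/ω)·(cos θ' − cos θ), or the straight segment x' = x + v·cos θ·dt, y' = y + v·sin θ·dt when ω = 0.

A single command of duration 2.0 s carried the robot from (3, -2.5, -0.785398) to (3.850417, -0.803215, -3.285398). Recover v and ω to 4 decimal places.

v = -1.2500, ω = -1.2500

Δθ = -3.285398 − -0.785398 = -2.500000
ω = Δθ/dt = -2.500000/2.0 = -1.2500
R = −Δy/(cos θ' − cos θ) = 1.0000
v = R·ω = 1.0000·-1.2500 = -1.2500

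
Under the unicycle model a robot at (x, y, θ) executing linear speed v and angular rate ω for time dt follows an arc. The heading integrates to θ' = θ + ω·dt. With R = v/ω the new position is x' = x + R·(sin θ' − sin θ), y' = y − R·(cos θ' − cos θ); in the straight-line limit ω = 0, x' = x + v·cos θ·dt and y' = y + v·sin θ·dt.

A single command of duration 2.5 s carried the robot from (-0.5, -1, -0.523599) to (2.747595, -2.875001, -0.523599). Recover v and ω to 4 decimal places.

v = 1.5000, ω = 0.0000

Δθ = -0.523599 − -0.523599 = 0.000000
ω = Δθ/dt = 0.000000/2.5 = 0.0000
ω = 0 → v = (Δx·cos θ + Δy·sin θ)/dt = 1.5000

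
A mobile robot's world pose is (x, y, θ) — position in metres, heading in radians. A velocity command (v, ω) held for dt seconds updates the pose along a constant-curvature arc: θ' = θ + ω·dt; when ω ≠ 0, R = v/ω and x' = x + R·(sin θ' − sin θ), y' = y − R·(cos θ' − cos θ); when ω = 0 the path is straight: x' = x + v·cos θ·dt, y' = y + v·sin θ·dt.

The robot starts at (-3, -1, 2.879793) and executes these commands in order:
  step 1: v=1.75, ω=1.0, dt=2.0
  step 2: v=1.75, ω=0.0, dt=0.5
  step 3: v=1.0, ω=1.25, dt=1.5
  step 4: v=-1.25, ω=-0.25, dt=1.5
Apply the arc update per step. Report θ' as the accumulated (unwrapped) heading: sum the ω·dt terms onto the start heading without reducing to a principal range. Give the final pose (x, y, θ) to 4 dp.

(-5.6697, -4.9466, 6.3798)

step 1: θ'=4.8798 (R=1.7500) → pose (-5.1785, -2.9820, 4.8798)
step 2: θ'=4.8798 (straight) → pose (-5.0327, -3.8447, 4.8798)
step 3: θ'=6.7548 (R=0.8000) → pose (-3.8804, -4.4241, 6.7548)
step 4: θ'=6.3798 (R=5.0000) → pose (-5.6697, -4.9466, 6.3798)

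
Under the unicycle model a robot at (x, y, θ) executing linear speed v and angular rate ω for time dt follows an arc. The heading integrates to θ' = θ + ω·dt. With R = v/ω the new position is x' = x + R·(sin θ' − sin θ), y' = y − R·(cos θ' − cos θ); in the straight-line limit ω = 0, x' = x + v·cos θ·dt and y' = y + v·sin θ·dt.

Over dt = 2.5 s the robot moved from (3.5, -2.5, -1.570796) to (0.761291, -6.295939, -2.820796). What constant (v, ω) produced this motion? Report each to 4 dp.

Δθ = -2.820796 − -1.570796 = -1.250000
ω = Δθ/dt = -1.250000/2.5 = -0.5000
R = −Δy/(cos θ' − cos θ) = -4.0000
v = R·ω = -4.0000·-0.5000 = 2.0000

v = 2.0000, ω = -0.5000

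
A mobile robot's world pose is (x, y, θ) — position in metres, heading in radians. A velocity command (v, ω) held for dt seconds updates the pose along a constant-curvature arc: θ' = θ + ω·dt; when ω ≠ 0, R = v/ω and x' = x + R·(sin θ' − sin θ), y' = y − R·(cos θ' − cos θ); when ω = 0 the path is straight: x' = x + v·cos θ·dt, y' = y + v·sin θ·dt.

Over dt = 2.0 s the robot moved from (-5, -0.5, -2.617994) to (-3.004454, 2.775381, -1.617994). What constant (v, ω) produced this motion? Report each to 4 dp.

v = -2.0000, ω = 0.5000

Δθ = -1.617994 − -2.617994 = 1.000000
ω = Δθ/dt = 1.000000/2.0 = 0.5000
R = −Δy/(cos θ' − cos θ) = -4.0000
v = R·ω = -4.0000·0.5000 = -2.0000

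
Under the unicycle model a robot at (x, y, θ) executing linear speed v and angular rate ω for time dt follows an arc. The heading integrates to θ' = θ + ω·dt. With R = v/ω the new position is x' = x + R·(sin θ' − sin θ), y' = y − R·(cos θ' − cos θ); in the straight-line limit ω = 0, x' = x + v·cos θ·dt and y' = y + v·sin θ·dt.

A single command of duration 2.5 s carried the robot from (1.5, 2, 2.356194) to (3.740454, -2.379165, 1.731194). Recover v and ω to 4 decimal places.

v = -2.0000, ω = -0.2500

Δθ = 1.731194 − 2.356194 = -0.625000
ω = Δθ/dt = -0.625000/2.5 = -0.2500
R = −Δy/(cos θ' − cos θ) = 8.0000
v = R·ω = 8.0000·-0.2500 = -2.0000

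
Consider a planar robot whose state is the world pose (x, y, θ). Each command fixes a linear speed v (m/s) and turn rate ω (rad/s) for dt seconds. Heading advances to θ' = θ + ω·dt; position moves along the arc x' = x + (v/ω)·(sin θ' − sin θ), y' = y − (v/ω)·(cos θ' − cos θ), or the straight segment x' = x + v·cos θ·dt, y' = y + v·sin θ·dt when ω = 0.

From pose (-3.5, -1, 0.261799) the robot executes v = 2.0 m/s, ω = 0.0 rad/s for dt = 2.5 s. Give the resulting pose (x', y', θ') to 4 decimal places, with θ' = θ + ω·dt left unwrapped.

θ' = 0.2618 + 0.0·2.5 = 0.2618
ω = 0 → straight: x' = -3.5 + 2.0·cos(0.2618)·2.5 = 1.3296
y' = -1 + 2.0·sin(0.2618)·2.5 = 0.2941

(1.3296, 0.2941, 0.2618)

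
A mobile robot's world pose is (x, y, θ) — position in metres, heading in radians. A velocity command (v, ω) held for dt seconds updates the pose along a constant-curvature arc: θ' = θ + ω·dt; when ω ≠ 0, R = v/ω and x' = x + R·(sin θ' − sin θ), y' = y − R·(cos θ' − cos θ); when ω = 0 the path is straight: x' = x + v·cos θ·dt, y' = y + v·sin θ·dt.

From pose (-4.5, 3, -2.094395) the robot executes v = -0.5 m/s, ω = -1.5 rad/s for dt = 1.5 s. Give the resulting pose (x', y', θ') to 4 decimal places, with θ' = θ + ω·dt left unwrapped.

θ' = -2.0944 + -1.5·1.5 = -4.3444
R = v/ω = -0.5/-1.5 = 0.3333
x' = -4.5 + 0.3333·(sin -4.3444 − sin -2.0944) = -3.9003
y' = 3 − 0.3333·(cos -4.3444 − cos -2.0944) = 2.9532

(-3.9003, 2.9532, -4.3444)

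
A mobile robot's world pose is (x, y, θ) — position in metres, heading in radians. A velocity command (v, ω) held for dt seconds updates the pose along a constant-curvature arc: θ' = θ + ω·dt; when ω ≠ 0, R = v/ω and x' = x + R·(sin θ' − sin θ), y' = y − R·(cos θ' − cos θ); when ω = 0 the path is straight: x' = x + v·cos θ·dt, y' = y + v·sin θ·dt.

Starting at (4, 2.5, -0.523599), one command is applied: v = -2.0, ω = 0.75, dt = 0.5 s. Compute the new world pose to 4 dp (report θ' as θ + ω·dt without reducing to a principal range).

θ' = -0.5236 + 0.75·0.5 = -0.1486
R = v/ω = -2.0/0.75 = -2.6667
x' = 4 + -2.6667·(sin -0.1486 − sin -0.5236) = 3.0615
y' = 2.5 − -2.6667·(cos -0.1486 − cos -0.5236) = 2.8279

(3.0615, 2.8279, -0.1486)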